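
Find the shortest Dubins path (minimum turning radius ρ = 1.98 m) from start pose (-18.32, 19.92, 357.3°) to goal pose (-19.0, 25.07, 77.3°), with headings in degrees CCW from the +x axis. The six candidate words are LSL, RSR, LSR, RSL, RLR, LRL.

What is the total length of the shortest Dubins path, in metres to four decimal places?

Let ψ = atan2(Δy, Δx) = atan2(5.15, -0.68) = 97.5218° be the start→goal bearing.
Normalize: d = |goal − start| / ρ = 5.194699/1.98 = 2.623585, α = (θ_start − ψ) mod 360° = 259.7782° = 4.533986 rad, β = (θ_goal − ψ) mod 360° = 339.7782° = 5.930249 rad.
Common terms: sin α = -0.984128, cos α = -0.177458, sin β = -0.345655, cos β = 0.938362, cos(α−β) = 0.173648, d² = 6.883201. Work in radians in the unit-radius frame; every candidate has L = ρ·(t + p + q).
LSL: p² = 2 + d² − 2cos(α−β) + 2d(sin α − sin β) = 5.185724; p = √p² = 2.277218; φ = atan2(cos β − cos α, d + sin α − sin β) = 0.512081 rad; t = (φ − α) mod 2π = 2.261281 rad, q = (β − φ) mod 2π = 5.418168 rad → L = 1.98·(2.261281 + 2.277218 + 5.418168) = 1.98·9.956667 = 19.714201 m
RSR: p² = 2 + d² − 2cos(α−β) + 2d(sin β − sin α) = 11.886085; p = √p² = 3.447620; φ = atan2(cos α − cos β, d − sin α + sin β) = -0.329584 rad; t = (α − φ) mod 2π = 4.863570 rad, q = (φ − β) mod 2π = 0.023352 rad → L = 1.98·(4.863570 + 3.447620 + 0.023352) = 1.98·8.334542 = 16.502393 m
LSR: p² = d² − 2 + 2cos(α−β) + 2d(sin α + sin β) = -1.747101 < 0 → infeasible
RSL: p² = d² − 2 + 2cos(α−β) − 2d(sin α + sin β) = 12.208095; p = √p² = 3.494008; φ = atan2(cos α + cos β, d − sin α − sin β) − atan2(2, p) = -0.329740 rad; t = (α − φ) mod 2π = 4.863726 rad, q = (β − φ) mod 2π = 6.259989 rad → L = 1.98·(4.863726 + 3.494008 + 6.259989) = 1.98·14.617723 = 28.943092 m
RLR: c = (6 − d² + 2cos(α−β) + 2d(sin α − sin β))/8 = -0.485761; p = 2π − arccos c = 4.205156 rad; φ = atan2(cos α − cos β, d − sin α + sin β) = -0.329584 rad; t = (α − φ + p/2) mod 2π = 0.682962 rad, q = (α − β − t + p) mod 2π = 2.125930 rad → L = 1.98·(0.682962 + 4.205156 + 2.125930) = 1.98·7.014048 = 13.887815 m
LRL: c = (6 − d² + 2cos(α−β) − 2d(sin α − sin β))/8 = 0.351785; p = 2π − arccos c = 5.071866 rad; φ = atan2(cos β − cos α, d + sin α − sin β) = 0.512081 rad; t = (φ − α + p/2) mod 2π = 4.797214 rad, q = (β − α − t + p) mod 2π = 1.670915 rad → L = 1.98·(4.797214 + 5.071866 + 1.670915) = 1.98·11.539995 = 22.849190 m
Shortest: RLR with L = 13.887815 m ≈ 13.8878 m

13.8878 m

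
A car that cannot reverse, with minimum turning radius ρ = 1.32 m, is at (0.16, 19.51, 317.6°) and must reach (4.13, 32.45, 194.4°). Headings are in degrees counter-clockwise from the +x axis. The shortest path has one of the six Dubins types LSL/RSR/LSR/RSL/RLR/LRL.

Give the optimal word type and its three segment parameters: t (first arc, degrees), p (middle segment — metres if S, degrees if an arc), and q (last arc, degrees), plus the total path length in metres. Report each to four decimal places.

Let ψ = atan2(Δy, Δx) = atan2(12.94, 3.97) = 72.9440° be the start→goal bearing.
Normalize: d = |goal − start| / ρ = 13.535306/1.32 = 10.254019, α = (θ_start − ψ) mod 360° = 244.6560° = 4.270054 rad, β = (θ_goal − ψ) mod 360° = 121.4560° = 2.119808 rad.
Common terms: sin α = -0.903754, cos α = -0.428051, sin β = 0.853041, cos β = -0.521844, cos(α−β) = -0.547563, d² = 105.144915. Work in radians in the unit-radius frame; every candidate has L = ρ·(t + p + q).
LSL: p² = 2 + d² − 2cos(α−β) + 2d(sin α − sin β) = 72.211618; p = √p² = 8.497742; φ = atan2(cos β − cos α, d + sin α − sin β) = -0.011038 rad; t = (φ − α) mod 2π = 2.002094 rad, q = (β − φ) mod 2π = 2.130846 rad → L = 1.32·(2.002094 + 8.497742 + 2.130846) = 1.32·12.630682 = 16.672500 m
RSR: p² = 2 + d² − 2cos(α−β) + 2d(sin β − sin α) = 144.268466; p = √p² = 12.011181; φ = atan2(cos α − cos β, d − sin α + sin β) = 0.007809 rad; t = (α − φ) mod 2π = 4.262245 rad, q = (φ − β) mod 2π = 4.171186 rad → L = 1.32·(4.262245 + 12.011181 + 4.171186) = 1.32·20.444612 = 26.986888 m
LSR: p² = d² − 2 + 2cos(α−β) + 2d(sin α + sin β) = 101.009750; p = √p² = 10.050361; φ = atan2(−cos α − cos β, d + sin α + sin β) − atan2(−2, p) = 0.289261 rad; t = (φ − α) mod 2π = 2.302393 rad, q = (φ − β) mod 2π = 4.452638 rad → L = 1.32·(2.302393 + 10.050361 + 4.452638) = 1.32·16.805392 = 22.183117 m
RSL: p² = d² − 2 + 2cos(α−β) − 2d(sin α + sin β) = 103.089827; p = √p² = 10.153316; φ = atan2(cos α + cos β, d − sin α − sin β) − atan2(2, p) = -0.286411 rad; t = (α − φ) mod 2π = 4.556464 rad, q = (β − φ) mod 2π = 2.406219 rad → L = 1.32·(4.556464 + 10.153316 + 2.406219) = 1.32·17.115999 = 22.593119 m
RLR: c = (6 − d² + 2cos(α−β) + 2d(sin α − sin β))/8 = -17.033558, |c| > 1 → infeasible
LRL: c = (6 − d² + 2cos(α−β) − 2d(sin α − sin β))/8 = -8.026452, |c| > 1 → infeasible
Shortest: LSL with L = 16.672500 m ≈ 16.6725 m
Convert LSL to answer units (arcs ×180/π): t = 2.002094·180/π = 114.7115°, p = ρ·p = 1.32·8.497742 = 11.2170 m, q = 2.130846·180/π = 122.0885°, L = 16.6725 m.

LSL: t = 114.7115°, p = 11.2170 m, q = 122.0885°, L = 16.6725 m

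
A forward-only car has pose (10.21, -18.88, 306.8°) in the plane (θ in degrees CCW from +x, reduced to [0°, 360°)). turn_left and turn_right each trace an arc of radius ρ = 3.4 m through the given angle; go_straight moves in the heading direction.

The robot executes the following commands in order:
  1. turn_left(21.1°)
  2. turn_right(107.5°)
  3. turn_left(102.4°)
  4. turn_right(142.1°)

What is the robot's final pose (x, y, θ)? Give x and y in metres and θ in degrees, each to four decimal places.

set_pose: (x, y, θ) = (10.2100, -18.8800, 306.8000°), ρ = 3.4
turn_left(21.1°): centre at ρ to the left, rotate +21.1° → (11.1257, -19.7235, 327.9000°)
turn_right(107.5°): centre at ρ to the right, rotate −107.5° → (11.5226, -25.1930, 220.4000°)
turn_left(102.4°): centre at ρ to the left, rotate +102.4° → (11.6706, -30.4904, 322.8000°)
turn_right(142.1°): centre at ρ to the right, rotate −142.1° → (9.6565, -36.5984, 180.7000°)

(9.6565, -36.5984, 180.7000°)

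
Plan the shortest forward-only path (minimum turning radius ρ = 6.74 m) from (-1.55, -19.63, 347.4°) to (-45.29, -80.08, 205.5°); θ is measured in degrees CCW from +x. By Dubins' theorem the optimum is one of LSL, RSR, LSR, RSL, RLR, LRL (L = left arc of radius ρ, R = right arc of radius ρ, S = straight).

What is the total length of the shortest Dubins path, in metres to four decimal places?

82.4513 m

Let ψ = atan2(Δy, Δx) = atan2(-60.45, -43.74) = -125.8885° be the start→goal bearing.
Normalize: d = |goal − start| / ρ = 74.614946/6.74 = 11.070467, α = (θ_start − ψ) mod 360° = 113.2885° = 1.977257 rad, β = (θ_goal − ψ) mod 360° = 331.3885° = 5.783820 rad.
Common terms: sin α = 0.918526, cos α = -0.395361, sin β = -0.478868, cos β = 0.877887, cos(α−β) = -0.786935, d² = 122.555233. Work in radians in the unit-radius frame; every candidate has L = ρ·(t + p + q).
LSL: p² = 2 + d² − 2cos(α−β) + 2d(sin α − sin β) = 157.068711; p = √p² = 12.532706; φ = atan2(cos β − cos α, d + sin α − sin β) = 0.101770 rad; t = (φ − α) mod 2π = 4.407698 rad, q = (β − φ) mod 2π = 5.682051 rad → L = 6.74·(4.407698 + 12.532706 + 5.682051) = 6.74·22.622454 = 152.475340 m
RSR: p² = 2 + d² − 2cos(α−β) + 2d(sin β − sin α) = 95.189495; p = √p² = 9.756510; φ = atan2(cos α − cos β, d − sin α + sin β) = -0.130876 rad; t = (α − φ) mod 2π = 2.108133 rad, q = (φ − β) mod 2π = 0.368489 rad → L = 6.74·(2.108133 + 9.756510 + 0.368489) = 6.74·12.233133 = 82.451314 m
LSR: p² = d² − 2 + 2cos(α−β) + 2d(sin α + sin β) = 128.715793; p = √p² = 11.345298; φ = atan2(−cos α − cos β, d + sin α + sin β) − atan2(−2, p) = 0.132594 rad; t = (φ − α) mod 2π = 4.438523 rad, q = (φ − β) mod 2π = 0.631959 rad → L = 6.74·(4.438523 + 11.345298 + 0.631959) = 6.74·16.415780 = 110.642358 m
RSL: p² = d² − 2 + 2cos(α−β) − 2d(sin α + sin β) = 109.246933; p = √p² = 10.452126; φ = atan2(cos α + cos β, d − sin α − sin β) − atan2(2, p) = -0.143705 rad; t = (α − φ) mod 2π = 2.120962 rad, q = (β − φ) mod 2π = 5.927525 rad → L = 6.74·(2.120962 + 10.452126 + 5.927525) = 6.74·18.500613 = 124.694133 m
RLR: c = (6 − d² + 2cos(α−β) + 2d(sin α − sin β))/8 = -10.898687, |c| > 1 → infeasible
LRL: c = (6 − d² + 2cos(α−β) − 2d(sin α − sin β))/8 = -18.633589, |c| > 1 → infeasible
Shortest: RSR with L = 82.451314 m ≈ 82.4513 m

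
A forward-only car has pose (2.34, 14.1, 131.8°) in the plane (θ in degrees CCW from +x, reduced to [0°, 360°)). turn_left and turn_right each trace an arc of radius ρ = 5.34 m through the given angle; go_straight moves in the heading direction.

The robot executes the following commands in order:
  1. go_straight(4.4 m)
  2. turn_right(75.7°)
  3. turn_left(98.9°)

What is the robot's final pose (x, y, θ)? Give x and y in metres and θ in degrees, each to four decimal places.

(-3.2197, 31.7358, 155.0000°)

set_pose: (x, y, θ) = (2.3400, 14.1000, 131.8000°), ρ = 5.34
go_straight(4.4): x += 4.4·cos θ, y += 4.4·sin θ → (-0.5927, 17.3801, 131.8000°)
turn_right(75.7°): centre at ρ to the right, rotate −75.7° → (-1.0442, 23.9177, 56.1000°)
turn_left(98.9°): centre at ρ to the left, rotate +98.9° → (-3.2197, 31.7358, 155.0000°)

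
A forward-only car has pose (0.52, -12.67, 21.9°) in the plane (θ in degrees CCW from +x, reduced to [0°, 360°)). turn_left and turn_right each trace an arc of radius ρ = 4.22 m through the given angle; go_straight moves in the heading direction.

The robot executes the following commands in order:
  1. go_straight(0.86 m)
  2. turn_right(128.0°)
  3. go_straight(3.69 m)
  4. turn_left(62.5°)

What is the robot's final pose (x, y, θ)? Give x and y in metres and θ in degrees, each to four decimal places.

set_pose: (x, y, θ) = (0.5200, -12.6700, 21.9000°), ρ = 4.22
go_straight(0.86): x += 0.86·cos θ, y += 0.86·sin θ → (1.3179, -12.3492, 21.9000°)
turn_right(128.0°): centre at ρ to the right, rotate −128.0° → (6.9464, -17.4350, -106.1000° ≡ 253.9000°)
go_straight(3.69): x += 3.69·cos θ, y += 3.69·sin θ → (5.9231, -20.9802, 253.9000°)
turn_left(62.5°): centre at ρ to the left, rotate +62.5° → (7.0674, -25.2065, 316.4000°)

(7.0674, -25.2065, 316.4000°)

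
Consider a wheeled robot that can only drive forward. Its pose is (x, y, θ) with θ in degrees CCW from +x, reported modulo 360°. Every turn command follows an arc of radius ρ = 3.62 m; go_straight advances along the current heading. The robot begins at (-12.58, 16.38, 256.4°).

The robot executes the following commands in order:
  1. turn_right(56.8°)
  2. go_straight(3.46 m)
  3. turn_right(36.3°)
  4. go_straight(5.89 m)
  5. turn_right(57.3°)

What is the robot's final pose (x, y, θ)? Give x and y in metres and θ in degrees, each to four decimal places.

(-28.4794, 16.7653, 106.0000°)

set_pose: (x, y, θ) = (-12.5800, 16.3800, 256.4000°), ρ = 3.62
turn_right(56.8°): centre at ρ to the right, rotate −56.8° → (-14.8842, 13.8210, 199.6000°)
go_straight(3.46): x += 3.46·cos θ, y += 3.46·sin θ → (-18.1437, 12.6603, 199.6000°)
turn_right(36.3°): centre at ρ to the right, rotate −36.3° → (-20.3983, 12.6032, 163.3000°)
go_straight(5.89): x += 5.89·cos θ, y += 5.89·sin θ → (-26.0398, 14.2958, 163.3000°)
turn_right(57.3°): centre at ρ to the right, rotate −57.3° → (-28.4794, 16.7653, 106.0000°)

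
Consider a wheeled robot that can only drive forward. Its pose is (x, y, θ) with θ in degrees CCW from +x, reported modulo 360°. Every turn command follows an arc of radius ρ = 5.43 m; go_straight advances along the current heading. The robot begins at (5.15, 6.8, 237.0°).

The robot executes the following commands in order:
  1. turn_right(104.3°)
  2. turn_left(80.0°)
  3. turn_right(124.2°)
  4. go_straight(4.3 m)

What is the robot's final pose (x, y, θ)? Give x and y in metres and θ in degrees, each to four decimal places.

set_pose: (x, y, θ) = (5.1500, 6.8000, 237.0000°), ρ = 5.43
turn_right(104.3°): centre at ρ to the right, rotate −104.3° → (-3.3946, 6.0750, 132.7000°)
turn_left(80.0°): centre at ρ to the left, rotate +80.0° → (-10.3187, 6.9620, 212.7000°)
turn_right(124.2°): centre at ρ to the right, rotate −124.2° → (-18.6803, 11.6735, 88.5000°)
go_straight(4.3): x += 4.3·cos θ, y += 4.3·sin θ → (-18.5677, 15.9721, 88.5000°)

(-18.5677, 15.9721, 88.5000°)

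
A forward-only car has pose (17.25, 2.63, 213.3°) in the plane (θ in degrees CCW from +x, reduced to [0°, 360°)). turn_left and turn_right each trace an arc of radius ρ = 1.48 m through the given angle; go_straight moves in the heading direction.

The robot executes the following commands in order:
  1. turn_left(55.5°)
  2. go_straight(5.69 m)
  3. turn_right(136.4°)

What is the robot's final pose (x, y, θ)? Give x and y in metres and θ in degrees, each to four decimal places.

(13.8911, -5.2317, 132.4000°)

set_pose: (x, y, θ) = (17.2500, 2.6300, 213.3000°), ρ = 1.48
turn_left(55.5°): centre at ρ to the left, rotate +55.5° → (16.5829, 1.4240, 268.8000°)
go_straight(5.69): x += 5.69·cos θ, y += 5.69·sin θ → (16.4637, -4.2648, 268.8000°)
turn_right(136.4°): centre at ρ to the right, rotate −136.4° → (13.8911, -5.2317, 132.4000°)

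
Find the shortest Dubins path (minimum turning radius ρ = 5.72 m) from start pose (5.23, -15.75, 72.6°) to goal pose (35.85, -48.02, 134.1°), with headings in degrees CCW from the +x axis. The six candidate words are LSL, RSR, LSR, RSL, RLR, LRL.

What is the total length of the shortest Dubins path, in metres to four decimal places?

Let ψ = atan2(Δy, Δx) = atan2(-32.27, 30.62) = -46.5029° be the start→goal bearing.
Normalize: d = |goal − start| / ρ = 44.485248/5.72 = 7.777141, α = (θ_start − ψ) mod 360° = 119.1029° = 2.078737 rad, β = (θ_goal − ψ) mod 360° = 180.6029° = 3.152115 rad.
Common terms: sin α = 0.873748, cos α = -0.486379, sin β = -0.010522, cos β = -0.999945, cos(α−β) = 0.477159, d² = 60.483926. Work in radians in the unit-radius frame; every candidate has L = ρ·(t + p + q).
LSL: p² = 2 + d² − 2cos(α−β) + 2d(sin α − sin β) = 75.283792; p = √p² = 8.676623; φ = atan2(cos β − cos α, d + sin α − sin β) = -0.059224 rad; t = (φ − α) mod 2π = 4.145224 rad, q = (β − φ) mod 2π = 3.211339 rad → L = 5.72·(4.145224 + 8.676623 + 3.211339) = 5.72·16.033186 = 91.709825 m
RSR: p² = 2 + d² − 2cos(α−β) + 2d(sin β − sin α) = 47.775426; p = √p² = 6.911977; φ = atan2(cos α − cos β, d − sin α + sin β) = 0.074369 rad; t = (α − φ) mod 2π = 2.004368 rad, q = (φ − β) mod 2π = 3.205440 rad → L = 5.72·(2.004368 + 6.911977 + 3.205440) = 5.72·12.121785 = 69.336609 m
LSR: p² = d² − 2 + 2cos(α−β) + 2d(sin α + sin β) = 72.865099; p = √p² = 8.536106; φ = atan2(−cos α − cos β, d + sin α + sin β) − atan2(−2, p) = 0.400501 rad; t = (φ − α) mod 2π = 4.604949 rad, q = (φ − β) mod 2π = 3.531571 rad → L = 5.72·(4.604949 + 8.536106 + 3.531571) = 5.72·16.672626 = 95.367421 m
RSL: p² = d² − 2 + 2cos(α−β) − 2d(sin α + sin β) = 46.011389; p = √p² = 6.783170; φ = atan2(cos α + cos β, d − sin α − sin β) − atan2(2, p) = -0.498476 rad; t = (α − φ) mod 2π = 2.577213 rad, q = (β − φ) mod 2π = 3.650591 rad → L = 5.72·(2.577213 + 6.783170 + 3.650591) = 5.72·13.010974 = 74.422770 m
RLR: c = (6 − d² + 2cos(α−β) + 2d(sin α − sin β))/8 = -4.971928, |c| > 1 → infeasible
LRL: c = (6 − d² + 2cos(α−β) − 2d(sin α − sin β))/8 = -8.410474, |c| > 1 → infeasible
Shortest: RSR with L = 69.336609 m ≈ 69.3366 m

69.3366 m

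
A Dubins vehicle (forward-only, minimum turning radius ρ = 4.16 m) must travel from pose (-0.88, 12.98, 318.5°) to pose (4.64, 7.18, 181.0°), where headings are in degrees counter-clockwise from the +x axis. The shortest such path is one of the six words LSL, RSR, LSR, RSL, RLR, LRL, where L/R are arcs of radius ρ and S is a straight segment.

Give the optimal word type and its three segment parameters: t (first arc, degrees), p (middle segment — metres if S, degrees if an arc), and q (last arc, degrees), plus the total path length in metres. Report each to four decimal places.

Let ψ = atan2(Δy, Δx) = atan2(-5.80, 5.52) = -46.4169° be the start→goal bearing.
Normalize: d = |goal − start| / ρ = 8.006897/4.16 = 1.924735, α = (θ_start − ψ) mod 360° = 4.9169° = 0.085816 rad, β = (θ_goal − ψ) mod 360° = 227.4169° = 3.969174 rad.
Common terms: sin α = 0.085711, cos α = 0.996320, sin β = -0.736297, cos β = -0.676659, cos(α−β) = -0.737277, d² = 3.704604. Work in radians in the unit-radius frame; every candidate has L = ρ·(t + p + q).
LSL: p² = 2 + d² − 2cos(α−β) + 2d(sin α − sin β) = 10.343454; p = √p² = 3.216124; φ = atan2(cos β − cos α, d + sin α − sin β) = -0.547067 rad; t = (φ − α) mod 2π = 5.650302 rad, q = (β − φ) mod 2π = 4.516241 rad → L = 4.16·(5.650302 + 3.216124 + 4.516241) = 4.16·13.382667 = 55.671895 m
RSR: p² = 2 + d² − 2cos(α−β) + 2d(sin β − sin α) = 4.014864; p = √p² = 2.003712; φ = atan2(cos α − cos β, d − sin α + sin β) = 0.988023 rad; t = (α − φ) mod 2π = 5.380979 rad, q = (φ − β) mod 2π = 3.302034 rad → L = 4.16·(5.380979 + 2.003712 + 3.302034) = 4.16·10.686725 = 44.456778 m
LSR: p² = d² − 2 + 2cos(α−β) + 2d(sin α + sin β) = -2.274361 < 0 → infeasible
RSL: p² = d² − 2 + 2cos(α−β) − 2d(sin α + sin β) = 2.734460; p = √p² = 1.653620; φ = atan2(cos α + cos β, d − sin α − sin β) − atan2(2, p) = -0.756427 rad; t = (α − φ) mod 2π = 0.842243 rad, q = (β − φ) mod 2π = 4.725601 rad → L = 4.16·(0.842243 + 1.653620 + 4.725601) = 4.16·7.221465 = 30.041293 m
RLR: c = (6 − d² + 2cos(α−β) + 2d(sin α − sin β))/8 = 0.498142; p = 2π − arccos c = 5.233844 rad; φ = atan2(cos α − cos β, d − sin α + sin β) = 0.988023 rad; t = (α − φ + p/2) mod 2π = 1.714716 rad, q = (α − β − t + p) mod 2π = 5.918956 rad → L = 4.16·(1.714716 + 5.233844 + 5.918956) = 4.16·12.867515 = 53.528863 m
LRL: c = (6 − d² + 2cos(α−β) − 2d(sin α − sin β))/8 = -0.292932; p = 2π − arccos c = 4.415097 rad; φ = atan2(cos β − cos α, d + sin α − sin β) = -0.547067 rad; t = (φ − α + p/2) mod 2π = 1.574665 rad, q = (β − α − t + p) mod 2π = 0.440605 rad → L = 4.16·(1.574665 + 4.415097 + 0.440605) = 4.16·6.430367 = 26.750326 m
Shortest: LRL with L = 26.750326 m ≈ 26.7503 m
Convert LRL to answer units (arcs ×180/π): t = 1.574665·180/π = 90.2217°, p = 4.415097·180/π = 252.9664°, q = 0.440605·180/π = 25.2448°, L = 26.7503 m.

LRL: t = 90.2217°, p = 252.9664°, q = 25.2448°, L = 26.7503 m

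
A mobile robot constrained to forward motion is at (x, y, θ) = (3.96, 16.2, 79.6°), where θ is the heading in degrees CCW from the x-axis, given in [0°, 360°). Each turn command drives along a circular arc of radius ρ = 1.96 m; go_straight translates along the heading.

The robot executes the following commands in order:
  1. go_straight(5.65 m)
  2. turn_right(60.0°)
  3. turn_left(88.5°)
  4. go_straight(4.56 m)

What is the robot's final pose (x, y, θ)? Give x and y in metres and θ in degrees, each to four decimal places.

(6.0391, 30.0395, 108.1000°)

set_pose: (x, y, θ) = (3.9600, 16.2000, 79.6000°), ρ = 1.96
go_straight(5.65): x += 5.65·cos θ, y += 5.65·sin θ → (4.9799, 21.7572, 79.6000°)
turn_right(60.0°): centre at ρ to the right, rotate −60.0° → (6.2502, 23.2498, 19.6000°)
turn_left(88.5°): centre at ρ to the left, rotate +88.5° → (7.4558, 25.7052, 108.1000°)
go_straight(4.56): x += 4.56·cos θ, y += 4.56·sin θ → (6.0391, 30.0395, 108.1000°)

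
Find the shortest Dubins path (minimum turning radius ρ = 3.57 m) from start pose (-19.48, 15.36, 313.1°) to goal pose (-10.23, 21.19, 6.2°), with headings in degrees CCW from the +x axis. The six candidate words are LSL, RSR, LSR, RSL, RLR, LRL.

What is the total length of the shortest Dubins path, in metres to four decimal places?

Let ψ = atan2(Δy, Δx) = atan2(5.83, 9.25) = 32.2220° be the start→goal bearing.
Normalize: d = |goal − start| / ρ = 10.933956/3.57 = 3.062733, α = (θ_start − ψ) mod 360° = 280.8780° = 4.902246 rad, β = (θ_goal − ψ) mod 360° = 333.9780° = 5.829016 rad.
Common terms: sin α = -0.982031, cos α = 0.188718, sin β = -0.438716, cos β = 0.898626, cos(α−β) = 0.600420, d² = 9.380333. Work in radians in the unit-radius frame; every candidate has L = ρ·(t + p + q).
LSL: p² = 2 + d² − 2cos(α−β) + 2d(sin α − sin β) = 6.851435; p = √p² = 2.617525; φ = atan2(cos β − cos α, d + sin α − sin β) = 0.274653 rad; t = (φ − α) mod 2π = 1.655593 rad, q = (β − φ) mod 2π = 5.554362 rad → L = 3.57·(1.655593 + 2.617525 + 5.554362) = 3.57·9.827480 = 35.084103 m
RSR: p² = 2 + d² − 2cos(α−β) + 2d(sin β − sin α) = 13.507549; p = √p² = 3.675262; φ = atan2(cos α − cos β, d − sin α + sin β) = -0.194380 rad; t = (α − φ) mod 2π = 5.096626 rad, q = (φ − β) mod 2π = 0.259790 rad → L = 3.57·(5.096626 + 3.675262 + 0.259790) = 3.57·9.031677 = 32.243088 m
LSR: p² = d² − 2 + 2cos(α−β) + 2d(sin α + sin β) = -0.121568 < 0 → infeasible
RSL: p² = d² − 2 + 2cos(α−β) − 2d(sin α + sin β) = 17.283914; p = √p² = 4.157393; φ = atan2(cos α + cos β, d − sin α − sin β) − atan2(2, p) = -0.210461 rad; t = (α − φ) mod 2π = 5.112707 rad, q = (β − φ) mod 2π = 6.039477 rad → L = 3.57·(5.112707 + 4.157393 + 6.039477) = 3.57·15.309577 = 54.655189 m
RLR: c = (6 − d² + 2cos(α−β) + 2d(sin α − sin β))/8 = -0.688444; p = 2π − arccos c = 3.953048 rad; φ = atan2(cos α − cos β, d − sin α + sin β) = -0.194380 rad; t = (α − φ + p/2) mod 2π = 0.789964 rad, q = (α − β − t + p) mod 2π = 2.236314 rad → L = 3.57·(0.789964 + 3.953048 + 2.236314) = 3.57·6.979326 = 24.916195 m
LRL: c = (6 − d² + 2cos(α−β) − 2d(sin α − sin β))/8 = 0.143571; p = 2π − arccos c = 4.856457 rad; φ = atan2(cos β − cos α, d + sin α − sin β) = 0.274653 rad; t = (φ − α + p/2) mod 2π = 4.083822 rad, q = (β − α − t + p) mod 2π = 1.699406 rad → L = 3.57·(4.083822 + 4.856457 + 1.699406) = 3.57·10.639685 = 37.983674 m
Shortest: RLR with L = 24.916195 m ≈ 24.9162 m

24.9162 m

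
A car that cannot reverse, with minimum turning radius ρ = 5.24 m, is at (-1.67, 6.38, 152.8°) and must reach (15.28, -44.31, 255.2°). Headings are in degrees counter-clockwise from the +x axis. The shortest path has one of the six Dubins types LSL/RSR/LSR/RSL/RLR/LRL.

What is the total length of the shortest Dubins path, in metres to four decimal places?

Let ψ = atan2(Δy, Δx) = atan2(-50.69, 16.95) = -71.5108° be the start→goal bearing.
Normalize: d = |goal − start| / ρ = 53.448841/5.24 = 10.200160, α = (θ_start − ψ) mod 360° = 224.3108° = 3.914962 rad, β = (θ_goal − ψ) mod 360° = 326.7108° = 5.702179 rad.
Common terms: sin α = -0.698550, cos α = -0.715561, sin β = -0.548865, cos β = 0.835911, cos(α−β) = -0.214735, d² = 104.043274. Work in radians in the unit-radius frame; every candidate has L = ρ·(t + p + q).
LSL: p² = 2 + d² − 2cos(α−β) + 2d(sin α − sin β) = 103.419117; p = √p² = 10.169519; φ = atan2(cos β − cos α, d + sin α − sin β) = 0.153159 rad; t = (φ − α) mod 2π = 2.521382 rad, q = (β − φ) mod 2π = 5.549020 rad → L = 5.24·(2.521382 + 10.169519 + 5.549020) = 5.24·18.239921 = 95.577189 m
RSR: p² = 2 + d² − 2cos(α−β) + 2d(sin β − sin α) = 109.526372; p = √p² = 10.465485; φ = atan2(cos α − cos β, d − sin α + sin β) = -0.148795 rad; t = (α − φ) mod 2π = 4.063757 rad, q = (φ − β) mod 2π = 0.432211 rad → L = 5.24·(4.063757 + 10.465485 + 0.432211) = 5.24·14.961453 = 78.398014 m
LSR: p² = d² − 2 + 2cos(α−β) + 2d(sin α + sin β) = 76.166129; p = √p² = 8.727321; φ = atan2(−cos α − cos β, d + sin α + sin β) − atan2(−2, p) = 0.211834 rad; t = (φ − α) mod 2π = 2.580057 rad, q = (φ − β) mod 2π = 0.792839 rad → L = 5.24·(2.580057 + 8.727321 + 0.792839) = 5.24·12.100217 = 63.405137 m
RSL: p² = d² − 2 + 2cos(α−β) − 2d(sin α + sin β) = 127.061478; p = √p² = 11.272155; φ = atan2(cos α + cos β, d − sin α − sin β) − atan2(2, p) = -0.165088 rad; t = (α − φ) mod 2π = 4.080050 rad, q = (β − φ) mod 2π = 5.867268 rad → L = 5.24·(4.080050 + 11.272155 + 5.867268) = 5.24·21.219473 = 111.190038 m
RLR: c = (6 − d² + 2cos(α−β) + 2d(sin α − sin β))/8 = -12.690797, |c| > 1 → infeasible
LRL: c = (6 − d² + 2cos(α−β) − 2d(sin α − sin β))/8 = -11.927390, |c| > 1 → infeasible
Shortest: LSR with L = 63.405137 m ≈ 63.4051 m

63.4051 m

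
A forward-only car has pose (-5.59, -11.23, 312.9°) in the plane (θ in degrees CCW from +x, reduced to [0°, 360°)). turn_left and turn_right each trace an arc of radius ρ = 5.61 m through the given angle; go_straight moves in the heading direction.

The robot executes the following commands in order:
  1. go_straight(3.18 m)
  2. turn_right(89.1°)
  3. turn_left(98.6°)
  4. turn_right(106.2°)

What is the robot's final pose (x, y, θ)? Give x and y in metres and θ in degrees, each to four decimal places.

set_pose: (x, y, θ) = (-5.5900, -11.2300, 312.9000°), ρ = 5.61
go_straight(3.18): x += 3.18·cos θ, y += 3.18·sin θ → (-3.4253, -13.5595, 312.9000°)
turn_right(89.1°): centre at ρ to the right, rotate −89.1° → (-3.6520, -21.4274, 223.8000°)
turn_left(98.6°): centre at ρ to the left, rotate +98.6° → (-3.1919, -29.9212, 322.4000°)
turn_right(106.2°): centre at ρ to the right, rotate −106.2° → (-3.3016, -38.8930, 216.2000°)

(-3.3016, -38.8930, 216.2000°)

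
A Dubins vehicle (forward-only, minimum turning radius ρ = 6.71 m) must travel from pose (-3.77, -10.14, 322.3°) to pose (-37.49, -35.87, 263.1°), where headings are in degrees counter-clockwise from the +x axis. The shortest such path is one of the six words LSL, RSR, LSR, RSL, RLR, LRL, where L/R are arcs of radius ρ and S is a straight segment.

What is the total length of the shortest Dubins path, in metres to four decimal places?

Let ψ = atan2(Δy, Δx) = atan2(-25.73, -33.72) = -142.6546° be the start→goal bearing.
Normalize: d = |goal − start| / ρ = 42.415461/6.71 = 6.321231, α = (θ_start − ψ) mod 360° = 104.9546° = 1.831803 rad, β = (θ_goal − ψ) mod 360° = 45.7546° = 0.798569 rad.
Common terms: sin α = 0.966131, cos α = -0.258054, sin β = 0.716358, cos β = 0.697733, cos(α−β) = 0.512043, d² = 39.957963. Work in radians in the unit-radius frame; every candidate has L = ρ·(t + p + q).
LSL: p² = 2 + d² − 2cos(α−β) + 2d(sin α − sin β) = 44.091616; p = √p² = 6.640152; φ = atan2(cos β − cos α, d + sin α − sin β) = 0.144442 rad; t = (φ − α) mod 2π = 4.595824 rad, q = (β − φ) mod 2π = 0.654126 rad → L = 6.71·(4.595824 + 6.640152 + 0.654126) = 6.71·11.890102 = 79.782586 m
RSR: p² = 2 + d² − 2cos(α−β) + 2d(sin β − sin α) = 37.776137; p = √p² = 6.146230; φ = atan2(cos α − cos β, d − sin α + sin β) = -0.156141 rad; t = (α − φ) mod 2π = 1.987945 rad, q = (φ − β) mod 2π = 5.328475 rad → L = 6.71·(1.987945 + 6.146230 + 5.328475) = 6.71·13.462650 = 90.334380 m
LSR: p² = d² − 2 + 2cos(α−β) + 2d(sin α + sin β) = 60.252847; p = √p² = 7.762271; φ = atan2(−cos α − cos β, d + sin α + sin β) − atan2(−2, p) = 0.197293 rad; t = (φ − α) mod 2π = 4.648674 rad, q = (φ − β) mod 2π = 5.681909 rad → L = 6.71·(4.648674 + 7.762271 + 5.681909) = 6.71·18.092854 = 121.403054 m
RSL: p² = d² − 2 + 2cos(α−β) − 2d(sin α + sin β) = 17.711249; p = √p² = 4.208474; φ = atan2(cos α + cos β, d − sin α − sin β) − atan2(2, p) = -0.349136 rad; t = (α − φ) mod 2π = 2.180939 rad, q = (β − φ) mod 2π = 1.147704 rad → L = 6.71·(2.180939 + 4.208474 + 1.147704) = 6.71·7.537117 = 50.574053 m
RLR: c = (6 − d² + 2cos(α−β) + 2d(sin α − sin β))/8 = -3.722017, |c| > 1 → infeasible
LRL: c = (6 − d² + 2cos(α−β) − 2d(sin α − sin β))/8 = -4.511452, |c| > 1 → infeasible
Shortest: RSL with L = 50.574053 m ≈ 50.5741 m

50.5741 m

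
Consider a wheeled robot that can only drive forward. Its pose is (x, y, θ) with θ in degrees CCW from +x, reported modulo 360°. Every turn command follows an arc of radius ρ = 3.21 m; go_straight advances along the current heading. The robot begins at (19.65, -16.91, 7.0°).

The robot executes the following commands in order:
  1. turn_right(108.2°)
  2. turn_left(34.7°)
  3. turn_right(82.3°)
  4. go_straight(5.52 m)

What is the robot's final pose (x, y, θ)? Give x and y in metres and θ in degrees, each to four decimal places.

(17.3927, -29.5083, 211.2000°)

set_pose: (x, y, θ) = (19.6500, -16.9100, 7.0000°), ρ = 3.21
turn_right(108.2°): centre at ρ to the right, rotate −108.2° → (23.1901, -20.7196, -101.2000° ≡ 258.8000°)
turn_left(34.7°): centre at ρ to the left, rotate +34.7° → (23.3952, -22.6230, 293.5000°)
turn_right(82.3°): centre at ρ to the right, rotate −82.3° → (22.1143, -26.6487, 211.2000°)
go_straight(5.52): x += 5.52·cos θ, y += 5.52·sin θ → (17.3927, -29.5083, 211.2000°)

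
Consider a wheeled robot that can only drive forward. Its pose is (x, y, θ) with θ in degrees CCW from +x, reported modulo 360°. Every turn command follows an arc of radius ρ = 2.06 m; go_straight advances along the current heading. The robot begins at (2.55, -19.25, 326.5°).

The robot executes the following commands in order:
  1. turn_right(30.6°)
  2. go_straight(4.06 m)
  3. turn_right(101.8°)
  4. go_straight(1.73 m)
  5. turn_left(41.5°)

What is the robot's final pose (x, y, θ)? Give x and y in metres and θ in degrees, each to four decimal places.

(0.8125, -27.8735, 235.6000°)

set_pose: (x, y, θ) = (2.5500, -19.2500, 326.5000°), ρ = 2.06
turn_right(30.6°): centre at ρ to the right, rotate −30.6° → (3.2661, -20.0680, 295.9000°)
go_straight(4.06): x += 4.06·cos θ, y += 4.06·sin θ → (5.0395, -23.7202, 295.9000°)
turn_right(101.8°): centre at ρ to the right, rotate −101.8° → (3.6883, -26.6179, 194.1000°)
go_straight(1.73): x += 1.73·cos θ, y += 1.73·sin θ → (2.0104, -27.0394, 194.1000°)
turn_left(41.5°): centre at ρ to the left, rotate +41.5° → (0.8125, -27.8735, 235.6000°)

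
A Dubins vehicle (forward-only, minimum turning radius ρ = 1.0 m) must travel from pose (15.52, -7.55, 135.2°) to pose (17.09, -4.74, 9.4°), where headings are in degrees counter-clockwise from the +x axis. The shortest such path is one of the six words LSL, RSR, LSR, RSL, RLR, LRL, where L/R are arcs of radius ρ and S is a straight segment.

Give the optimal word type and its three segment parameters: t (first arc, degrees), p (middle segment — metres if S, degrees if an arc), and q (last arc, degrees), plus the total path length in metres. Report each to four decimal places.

RSR: t = 87.9237°, p = 1.5162 m, q = 37.8763°, L = 3.7118 m

Let ψ = atan2(Δy, Δx) = atan2(2.81, 1.57) = 60.8071° be the start→goal bearing.
Normalize: d = |goal − start| / ρ = 3.218851/1.0 = 3.218851, α = (θ_start − ψ) mod 360° = 74.3929° = 1.298401 rad, β = (θ_goal − ψ) mod 360° = 308.5929° = 5.385962 rad.
Common terms: sin α = 0.963129, cos α = 0.269039, sin β = -0.781598, cos β = 0.623783, cos(α−β) = -0.584958, d² = 10.361000. Work in radians in the unit-radius frame; every candidate has L = ρ·(t + p + q).
LSL: p² = 2 + d² − 2cos(α−β) + 2d(sin α − sin β) = 24.762946; p = √p² = 4.976238; φ = atan2(cos β − cos α, d + sin α − sin β) = 0.071348 rad; t = (φ − α) mod 2π = 5.056132 rad, q = (β − φ) mod 2π = 5.314614 rad → L = 1.0·(5.056132 + 4.976238 + 5.314614) = 1.0·15.346985 = 15.346985 m
RSR: p² = 2 + d² − 2cos(α−β) + 2d(sin β − sin α) = 2.298884; p = √p² = 1.516207; φ = atan2(cos α − cos β, d − sin α + sin β) = -0.236157 rad; t = (α − φ) mod 2π = 1.534558 rad, q = (φ − β) mod 2π = 0.661066 rad → L = 1.0·(1.534558 + 1.516207 + 0.661066) = 1.0·3.711831 = 3.711831 m
LSR: p² = d² − 2 + 2cos(α−β) + 2d(sin α + sin β) = 8.359732; p = √p² = 2.891320; φ = atan2(−cos α − cos β, d + sin α + sin β) − atan2(−2, p) = 0.348382 rad; t = (φ − α) mod 2π = 5.333166 rad, q = (φ − β) mod 2π = 1.245605 rad → L = 1.0·(5.333166 + 2.891320 + 1.245605) = 1.0·9.470090 = 9.470090 m
RSL: p² = d² − 2 + 2cos(α−β) − 2d(sin α + sin β) = 6.022438; p = √p² = 2.454066; φ = atan2(cos α + cos β, d − sin α − sin β) − atan2(2, p) = -0.397907 rad; t = (α − φ) mod 2π = 1.696309 rad, q = (β − φ) mod 2π = 5.783870 rad → L = 1.0·(1.696309 + 2.454066 + 5.783870) = 1.0·9.934244 = 9.934244 m
RLR: c = (6 − d² + 2cos(α−β) + 2d(sin α − sin β))/8 = 0.712639; p = 2π − arccos c = 5.505642 rad; φ = atan2(cos α − cos β, d − sin α + sin β) = -0.236157 rad; t = (α − φ + p/2) mod 2π = 4.287380 rad, q = (α − β − t + p) mod 2π = 3.413887 rad → L = 1.0·(4.287380 + 5.505642 + 3.413887) = 1.0·13.206909 = 13.206909 m
LRL: c = (6 − d² + 2cos(α−β) − 2d(sin α − sin β))/8 = -2.095368, |c| > 1 → infeasible
Shortest: RSR with L = 3.711831 m ≈ 3.7118 m
Convert RSR to answer units (arcs ×180/π): t = 1.534558·180/π = 87.9237°, p = ρ·p = 1.0·1.516207 = 1.5162 m, q = 0.661066·180/π = 37.8763°, L = 3.7118 m.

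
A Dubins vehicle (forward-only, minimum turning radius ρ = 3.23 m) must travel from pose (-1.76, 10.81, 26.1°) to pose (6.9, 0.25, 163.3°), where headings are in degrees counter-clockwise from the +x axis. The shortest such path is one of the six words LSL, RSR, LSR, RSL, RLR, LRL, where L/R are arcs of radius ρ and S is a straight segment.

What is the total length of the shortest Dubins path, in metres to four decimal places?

Let ψ = atan2(Δy, Δx) = atan2(-10.56, 8.66) = -50.6457° be the start→goal bearing.
Normalize: d = |goal − start| / ρ = 13.656837/3.23 = 4.228123, α = (θ_start − ψ) mod 360° = 76.7457° = 1.339464 rad, β = (θ_goal − ψ) mod 360° = 213.9457° = 3.734056 rad.
Common terms: sin α = 0.973362, cos α = 0.229274, sin β = -0.558406, cos β = -0.829568, cos(α−β) = -0.733730, d² = 17.877024. Work in radians in the unit-radius frame; every candidate has L = ρ·(t + p + q).
LSL: p² = 2 + d² − 2cos(α−β) + 2d(sin α − sin β) = 34.297491; p = √p² = 5.856406; φ = atan2(cos β − cos α, d + sin α − sin β) = -0.181800 rad; t = (φ − α) mod 2π = 4.761921 rad, q = (β − φ) mod 2π = 3.915856 rad → L = 3.23·(4.761921 + 5.856406 + 3.915856) = 3.23·14.534183 = 46.945411 m
RSR: p² = 2 + d² − 2cos(α−β) + 2d(sin β − sin α) = 8.391475; p = √p² = 2.896804; φ = atan2(cos α − cos β, d − sin α + sin β) = 0.374192 rad; t = (α − φ) mod 2π = 0.965272 rad, q = (φ − β) mod 2π = 2.923321 rad → L = 3.23·(0.965272 + 2.896804 + 2.923321) = 3.23·6.785398 = 21.916835 m
LSR: p² = d² − 2 + 2cos(α−β) + 2d(sin α + sin β) = 17.918530; p = √p² = 4.233029; φ = atan2(−cos α − cos β, d + sin α + sin β) − atan2(−2, p) = 0.569961 rad; t = (φ − α) mod 2π = 5.513682 rad, q = (φ − β) mod 2π = 3.119090 rad → L = 3.23·(5.513682 + 4.233029 + 3.119090) = 3.23·12.865800 = 41.556534 m
RSL: p² = d² − 2 + 2cos(α−β) − 2d(sin α + sin β) = 10.900597; p = √p² = 3.301605; φ = atan2(cos α + cos β, d − sin α − sin β) − atan2(2, p) = -0.700793 rad; t = (α − φ) mod 2π = 2.040258 rad, q = (β − φ) mod 2π = 4.434849 rad → L = 3.23·(2.040258 + 3.301605 + 4.434849) = 3.23·9.776712 = 31.578781 m
RLR: c = (6 − d² + 2cos(α−β) + 2d(sin α − sin β))/8 = -0.048934; p = 2π − arccos c = 4.663435 rad; φ = atan2(cos α − cos β, d − sin α + sin β) = 0.374192 rad; t = (α − φ + p/2) mod 2π = 3.296990 rad, q = (α − β − t + p) mod 2π = 5.255039 rad → L = 3.23·(3.296990 + 4.663435 + 5.255039) = 3.23·13.215464 = 42.685947 m
LRL: c = (6 − d² + 2cos(α−β) − 2d(sin α − sin β))/8 = -3.287186, |c| > 1 → infeasible
Shortest: RSR with L = 21.916835 m ≈ 21.9168 m

21.9168 m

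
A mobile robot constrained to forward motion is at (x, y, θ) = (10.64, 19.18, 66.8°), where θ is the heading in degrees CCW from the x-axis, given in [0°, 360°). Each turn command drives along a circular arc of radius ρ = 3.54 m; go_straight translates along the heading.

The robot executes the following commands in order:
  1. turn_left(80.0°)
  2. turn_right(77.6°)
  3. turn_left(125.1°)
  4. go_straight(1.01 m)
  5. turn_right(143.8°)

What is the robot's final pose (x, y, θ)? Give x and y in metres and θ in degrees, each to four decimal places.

set_pose: (x, y, θ) = (10.6400, 19.1800, 66.8000°), ρ = 3.54
turn_left(80.0°): centre at ρ to the left, rotate +80.0° → (9.3246, 23.5367, 146.8000°)
turn_right(77.6°): centre at ρ to the right, rotate −77.6° → (7.9537, 27.7559, 69.2000°)
turn_left(125.1°): centre at ρ to the left, rotate +125.1° → (3.7701, 32.4433, 194.3000°)
go_straight(1.01): x += 1.01·cos θ, y += 1.01·sin θ → (2.7914, 32.1938, 194.3000°)
turn_right(143.8°): centre at ρ to the right, rotate −143.8° → (-0.8146, 37.8759, 50.5000°)

(-0.8146, 37.8759, 50.5000°)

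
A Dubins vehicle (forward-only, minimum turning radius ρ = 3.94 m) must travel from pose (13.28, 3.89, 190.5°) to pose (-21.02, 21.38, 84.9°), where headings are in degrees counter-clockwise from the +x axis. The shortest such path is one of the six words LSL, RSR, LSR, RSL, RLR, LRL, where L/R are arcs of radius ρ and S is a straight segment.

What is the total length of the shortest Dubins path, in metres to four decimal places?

39.7510 m

Let ψ = atan2(Δy, Δx) = atan2(17.49, -34.30) = 152.9824° be the start→goal bearing.
Normalize: d = |goal − start| / ρ = 38.501819/3.94 = 9.772035, α = (θ_start − ψ) mod 360° = 37.5176° = 0.654806 rad, β = (θ_goal − ψ) mod 360° = 291.9176° = 5.094923 rad.
Common terms: sin α = 0.609005, cos α = 0.793166, sin β = -0.927722, cos β = 0.373273, cos(α−β) = -0.268920, d² = 95.492676. Work in radians in the unit-radius frame; every candidate has L = ρ·(t + p + q).
LSL: p² = 2 + d² − 2cos(α−β) + 2d(sin α − sin β) = 128.064412; p = √p² = 11.316555; φ = atan2(cos β − cos α, d + sin α − sin β) = -0.037113 rad; t = (φ − α) mod 2π = 5.591267 rad, q = (β − φ) mod 2π = 5.132036 rad → L = 3.94·(5.591267 + 11.316555 + 5.132036) = 3.94·22.039858 = 86.837039 m
RSR: p² = 2 + d² − 2cos(α−β) + 2d(sin β − sin α) = 67.996619; p = √p² = 8.246006; φ = atan2(cos α − cos β, d − sin α + sin β) = 0.050943 rad; t = (α − φ) mod 2π = 0.603863 rad, q = (φ − β) mod 2π = 1.239205 rad → L = 3.94·(0.603863 + 8.246006 + 1.239205) = 3.94·10.089074 = 39.750951 m
LSR: p² = d² − 2 + 2cos(α−β) + 2d(sin α + sin β) = 86.725819; p = √p² = 9.312670; φ = atan2(−cos α − cos β, d + sin α + sin β) − atan2(−2, p) = 0.088779 rad; t = (φ − α) mod 2π = 5.717159 rad, q = (φ − β) mod 2π = 1.277041 rad → L = 3.94·(5.717159 + 9.312670 + 1.277041) = 3.94·16.306869 = 64.249066 m
RSL: p² = d² − 2 + 2cos(α−β) − 2d(sin α + sin β) = 99.183853; p = √p² = 9.959109; φ = atan2(cos α + cos β, d − sin α − sin β) − atan2(2, p) = -0.083101 rad; t = (α − φ) mod 2π = 0.737907 rad, q = (β − φ) mod 2π = 5.178024 rad → L = 3.94·(0.737907 + 9.959109 + 5.178024) = 3.94·15.875040 = 62.547658 m
RLR: c = (6 − d² + 2cos(α−β) + 2d(sin α − sin β))/8 = -7.499577, |c| > 1 → infeasible
LRL: c = (6 − d² + 2cos(α−β) − 2d(sin α − sin β))/8 = -15.008052, |c| > 1 → infeasible
Shortest: RSR with L = 39.750951 m ≈ 39.7510 m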